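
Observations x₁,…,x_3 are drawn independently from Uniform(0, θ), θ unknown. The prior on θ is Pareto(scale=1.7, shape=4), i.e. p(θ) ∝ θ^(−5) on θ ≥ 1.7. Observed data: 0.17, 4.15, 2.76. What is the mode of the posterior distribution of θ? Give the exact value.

θ̂_MAP = 4.15

The Uniform(0, θ) likelihood is θ^(−n) for θ ≥ max(xᵢ), zero otherwise. Here max(xᵢ) = 4.15.
Posterior ∝ θ^(−5) · θ^(−3) = θ^(−8) on θ ≥ max(1.7, 4.15) = 4.15.
This density is strictly decreasing in θ, so the posterior mode lies at the lower boundary of the support.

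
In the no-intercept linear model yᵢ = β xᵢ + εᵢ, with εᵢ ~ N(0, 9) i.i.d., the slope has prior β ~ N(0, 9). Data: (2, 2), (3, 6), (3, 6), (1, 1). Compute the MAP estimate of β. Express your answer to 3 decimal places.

log p(β | y) = −Σ(yᵢ − βxᵢ)²/(2·9) − β²/(2·9) + const.
Setting the derivative to zero: Σxᵢ(yᵢ − βxᵢ)/9 − β/9 = 0, so β = Σxᵢyᵢ / (Σxᵢ² + σ²/τ²).
Σxᵢyᵢ = 2·2 + 3·6 + 3·6 + 1·1 = 41; Σxᵢ² = 23; σ²/τ² = 1.
β̂_MAP = 41 / (23 + 1) = 41/24 ≈ 1.708.

β̂_MAP = 1.708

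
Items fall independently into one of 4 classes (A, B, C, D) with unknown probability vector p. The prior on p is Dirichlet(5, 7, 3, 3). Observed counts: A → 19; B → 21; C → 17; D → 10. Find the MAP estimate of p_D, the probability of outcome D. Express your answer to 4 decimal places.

The posterior is Dirichlet(αᵢ + nᵢ) = Dirichlet(24, 28, 20, 13).
For a Dirichlet(a₁,…,a_K) with all aᵢ > 1, the mode has j-th component (aⱼ − 1)/(Σaᵢ − K).
Here Σaᵢ = 85 and K = 4, so p_D = (13 − 1)/(85 − 4) = 12/81 ≈ 0.1481.

MAP estimate of p_D = 0.1481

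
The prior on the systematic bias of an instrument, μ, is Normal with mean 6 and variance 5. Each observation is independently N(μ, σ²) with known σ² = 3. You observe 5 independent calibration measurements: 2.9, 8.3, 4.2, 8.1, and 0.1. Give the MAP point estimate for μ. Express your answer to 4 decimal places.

n = 5; x̄ = (2.9 + 8.3 + 4.2 + 8.1 + 0.1)/5 = 23.6/5 = 4.72.
For a Normal prior and Normal likelihood with known variance, the posterior is Normal; its mode equals its mean, the precision-weighted average.
Prior precision 1/σ₀² = 1/5 = 0.2; data precision n/σ² = 5/3.
μ̂ = (0.2·6 + (5/3)·4.72) / (0.2 + 5/3) = (136/15)/(28/15) = 34/7 ≈ 4.8571.

μ̂_MAP = 4.8571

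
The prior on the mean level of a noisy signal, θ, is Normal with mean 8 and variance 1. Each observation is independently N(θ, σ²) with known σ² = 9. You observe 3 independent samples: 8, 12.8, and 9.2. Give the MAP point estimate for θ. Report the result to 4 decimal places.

n = 3; x̄ = (8 + 12.8 + 9.2)/3 = 30/3 = 10.
For a Normal prior and Normal likelihood with known variance, the posterior is Normal; its mode equals its mean, the precision-weighted average.
Prior precision 1/σ₀² = 1/1 = 1; data precision n/σ² = 3/9 = 1/3.
θ̂ = (1·8 + (1/3)·10) / (1 + 1/3) = (34/3)/(4/3) = 8.5000.

θ̂_MAP = 8.5000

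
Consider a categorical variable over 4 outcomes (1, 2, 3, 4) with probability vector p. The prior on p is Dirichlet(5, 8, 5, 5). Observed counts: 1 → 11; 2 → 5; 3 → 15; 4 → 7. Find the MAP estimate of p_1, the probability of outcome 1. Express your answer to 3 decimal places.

The posterior is Dirichlet(αᵢ + nᵢ) = Dirichlet(16, 13, 20, 12).
For a Dirichlet(a₁,…,a_K) with all aᵢ > 1, the mode has j-th component (aⱼ − 1)/(Σaᵢ − K).
Here Σaᵢ = 61 and K = 4, so p_1 = (16 − 1)/(61 − 4) = 15/57 ≈ 0.263.

MAP estimate: 0.263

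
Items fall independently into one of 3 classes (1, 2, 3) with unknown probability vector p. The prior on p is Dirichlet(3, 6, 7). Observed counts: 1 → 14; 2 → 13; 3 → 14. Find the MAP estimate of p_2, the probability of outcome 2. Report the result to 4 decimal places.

MAP estimate: 0.3333

The posterior is Dirichlet(αᵢ + nᵢ) = Dirichlet(17, 19, 21).
For a Dirichlet(a₁,…,a_K) with all aᵢ > 1, the mode has j-th component (aⱼ − 1)/(Σaᵢ − K).
Here Σaᵢ = 57 and K = 3, so p_2 = (19 − 1)/(57 − 3) = 18/54 ≈ 0.3333.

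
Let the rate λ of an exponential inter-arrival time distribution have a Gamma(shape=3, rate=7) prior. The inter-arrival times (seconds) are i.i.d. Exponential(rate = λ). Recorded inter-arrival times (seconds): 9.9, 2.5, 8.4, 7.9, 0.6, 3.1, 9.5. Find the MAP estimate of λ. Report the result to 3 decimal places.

λ̂_MAP = 0.184

The Exponential(rate=λ) likelihood is ∝ λ^n e^(−λΣtᵢ). Here n = 7 and Σtᵢ = 9.9 + 2.5 + 8.4 + 7.9 + 0.6 + 3.1 + 9.5 = 41.9.
Posterior ∝ λ^2e^(−7λ) · λ^7e^(−41.9λ) = λ^9e^(−48.9λ), i.e. Gamma(10, 48.9).
Mode = (a−1)/b = 9/48.9 ≈ 0.184.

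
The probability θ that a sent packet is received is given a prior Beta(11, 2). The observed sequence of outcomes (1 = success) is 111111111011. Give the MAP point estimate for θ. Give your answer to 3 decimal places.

Prior: Beta(11, 2).
Data: 11 successes in 12 trials (from the sequence). The binomial likelihood contributes θ^11(1−θ)^1, so the posterior is Beta(11+11, 2+1) = Beta(22, 3).
For Beta(a, b) with a, b > 1 the mode is (a−1)/(a+b−2) = 21/23 ≈ 0.913.

θ̂_MAP = 0.913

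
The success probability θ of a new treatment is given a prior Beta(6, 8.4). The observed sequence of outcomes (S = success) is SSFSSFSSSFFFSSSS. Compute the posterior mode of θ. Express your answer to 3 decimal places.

Prior: Beta(6, 8.4).
Data: 11 successes in 16 trials (from the sequence). The binomial likelihood contributes θ^11(1−θ)^5, so the posterior is Beta(6+11, 8.4+5) = Beta(17, 13.4).
For Beta(a, b) with a, b > 1 the mode is (a−1)/(a+b−2) = 16/28.4 ≈ 0.563.

θ̂_MAP = 0.563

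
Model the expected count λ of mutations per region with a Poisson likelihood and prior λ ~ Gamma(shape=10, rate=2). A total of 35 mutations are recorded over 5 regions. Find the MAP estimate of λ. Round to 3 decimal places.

Σxᵢ = 35, n = 5.
Posterior ∝ λ^9e^(−2λ) · λ^35e^(−5λ) = λ^44e^(−7λ), i.e. Gamma(shape=45, rate=7).
The mode of a Gamma(a, b) with a ≥ 1 (shape–rate) is (a−1)/b = 44/7 ≈ 6.286.

λ̂_MAP = 6.286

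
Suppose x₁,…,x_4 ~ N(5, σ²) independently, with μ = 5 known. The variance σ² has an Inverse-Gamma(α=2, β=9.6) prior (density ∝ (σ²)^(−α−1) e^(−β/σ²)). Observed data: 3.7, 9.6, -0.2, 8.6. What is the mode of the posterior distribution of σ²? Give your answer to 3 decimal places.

σ̂²_MAP = 8.205

Sum of squared deviations about the known mean: SS = (3.7−5)² + (9.6−5)² + (-0.2−5)² + (8.6−5)² = 62.85.
The Normal likelihood contributes (σ²)^(−n/2) exp(−SS/(2σ²)), so the posterior is Inverse-Gamma(α + n/2, β + SS/2) = Inverse-Gamma(4, 41.025).
The mode of Inverse-Gamma(a, b) is b/(a+1) = 41.025/5 ≈ 8.205.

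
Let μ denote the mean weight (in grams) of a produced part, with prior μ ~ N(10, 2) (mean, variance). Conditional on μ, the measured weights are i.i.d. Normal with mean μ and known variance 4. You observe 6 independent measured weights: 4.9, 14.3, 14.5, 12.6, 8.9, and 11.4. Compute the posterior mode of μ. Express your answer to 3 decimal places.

μ̂_MAP = 10.825

n = 6; x̄ = (4.9 + 14.3 + 14.5 + 12.6 + 8.9 + 11.4)/6 = 66.6/6 = 11.1.
For a Normal prior and Normal likelihood with known variance, the posterior is Normal; its mode equals its mean, the precision-weighted average.
Prior precision 1/σ₀² = 1/2 = 0.5; data precision n/σ² = 6/4 = 1.5.
μ̂ = (0.5·10 + 1.5·11.1) / (0.5 + 1.5) = 21.65/2 = 10.825.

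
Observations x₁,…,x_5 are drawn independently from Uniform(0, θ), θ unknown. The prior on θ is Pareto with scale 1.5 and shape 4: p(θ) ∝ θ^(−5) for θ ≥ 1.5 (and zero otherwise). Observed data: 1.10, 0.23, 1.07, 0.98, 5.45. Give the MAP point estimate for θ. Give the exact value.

θ̂_MAP = 5.45

The Uniform(0, θ) likelihood is θ^(−n) for θ ≥ max(xᵢ), zero otherwise. Here max(xᵢ) = 5.45.
Posterior ∝ θ^(−5) · θ^(−5) = θ^(−10) on θ ≥ max(1.5, 5.45) = 5.45.
This density is strictly decreasing in θ, so the posterior mode lies at the lower boundary of the support.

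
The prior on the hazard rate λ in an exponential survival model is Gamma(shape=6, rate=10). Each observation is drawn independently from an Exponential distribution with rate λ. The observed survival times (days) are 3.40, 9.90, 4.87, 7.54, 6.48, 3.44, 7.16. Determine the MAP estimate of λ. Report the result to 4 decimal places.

The Exponential(rate=λ) likelihood is ∝ λ^n e^(−λΣtᵢ). Here n = 7 and Σtᵢ = 3.40 + 9.90 + 4.87 + 7.54 + 6.48 + 3.44 + 7.16 = 42.79.
Posterior ∝ λ^5e^(−10λ) · λ^7e^(−42.79λ) = λ^12e^(−52.79λ), i.e. Gamma(13, 52.79).
Mode = (a−1)/b = 12/52.79 ≈ 0.2273.

λ̂_MAP = 0.2273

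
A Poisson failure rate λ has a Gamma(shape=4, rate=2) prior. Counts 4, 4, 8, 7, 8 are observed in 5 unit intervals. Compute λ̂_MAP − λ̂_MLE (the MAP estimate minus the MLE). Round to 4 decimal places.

MAP − MLE = -1.3429

Σxᵢ = 31. Posterior is Gamma(35, 7); MAP = (35−1)/7 = 34/7 ≈ 4.85714.
MLE = x̄ = 31/5 ≈ 6.20000.
Difference = 34/7 − 31/5 = -47/35 ≈ -1.3429.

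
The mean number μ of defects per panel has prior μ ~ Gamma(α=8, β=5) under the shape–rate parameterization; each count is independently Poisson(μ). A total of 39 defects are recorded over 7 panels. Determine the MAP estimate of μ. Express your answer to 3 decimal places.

Σxᵢ = 39, n = 7.
Posterior ∝ μ^7e^(−5μ) · μ^39e^(−7μ) = μ^46e^(−12μ), i.e. Gamma(shape=47, rate=12).
The mode of a Gamma(a, b) with a ≥ 1 (shape–rate) is (a−1)/b = 46/12 ≈ 3.833.

μ̂_MAP = 3.833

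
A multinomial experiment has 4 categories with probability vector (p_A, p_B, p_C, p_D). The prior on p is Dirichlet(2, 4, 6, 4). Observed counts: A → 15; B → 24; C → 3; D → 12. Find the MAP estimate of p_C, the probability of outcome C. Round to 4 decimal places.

The posterior is Dirichlet(αᵢ + nᵢ) = Dirichlet(17, 28, 9, 16).
For a Dirichlet(a₁,…,a_K) with all aᵢ > 1, the mode has j-th component (aⱼ − 1)/(Σaᵢ − K).
Here Σaᵢ = 70 and K = 4, so p_C = (9 − 1)/(70 − 4) = 8/66 ≈ 0.1212.

MAP estimate of p_C = 0.1212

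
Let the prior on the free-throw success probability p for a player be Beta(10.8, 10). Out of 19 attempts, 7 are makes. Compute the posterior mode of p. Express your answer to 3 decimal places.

Prior: Beta(10.8, 10).
Data: 7 successes in 19 trials. The binomial likelihood contributes p^7(1−p)^12, so the posterior is Beta(10.8+7, 10+12) = Beta(17.8, 22).
For Beta(a, b) with a, b > 1 the mode is (a−1)/(a+b−2) = 16.8/37.8 ≈ 0.444.

p̂_MAP = 0.444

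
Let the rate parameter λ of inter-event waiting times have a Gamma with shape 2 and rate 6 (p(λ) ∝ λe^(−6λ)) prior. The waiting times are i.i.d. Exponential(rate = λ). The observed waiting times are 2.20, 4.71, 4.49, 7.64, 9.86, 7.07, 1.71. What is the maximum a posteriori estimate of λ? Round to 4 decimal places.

The Exponential(rate=λ) likelihood is ∝ λ^n e^(−λΣtᵢ). Here n = 7 and Σtᵢ = 2.20 + 4.71 + 4.49 + 7.64 + 9.86 + 7.07 + 1.71 = 37.68.
Posterior ∝ λe^(−6λ) · λ^7e^(−37.68λ) = λ^8e^(−43.68λ), i.e. Gamma(9, 43.68).
Mode = (a−1)/b = 8/43.68 ≈ 0.1832.

λ̂_MAP = 0.1832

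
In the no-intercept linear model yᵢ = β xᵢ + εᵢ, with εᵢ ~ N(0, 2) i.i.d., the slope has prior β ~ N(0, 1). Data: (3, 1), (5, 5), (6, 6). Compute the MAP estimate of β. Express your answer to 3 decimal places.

β̂_MAP = 0.889

log p(β | y) = −Σ(yᵢ − βxᵢ)²/(2·2) − β²/(2·1) + const.
Setting the derivative to zero: Σxᵢ(yᵢ − βxᵢ)/2 − β/1 = 0, so β = Σxᵢyᵢ / (Σxᵢ² + σ²/τ²).
Σxᵢyᵢ = 3·1 + 5·5 + 6·6 = 64; Σxᵢ² = 70; σ²/τ² = 2.
β̂_MAP = 64 / (70 + 2) = 64/72 ≈ 0.889.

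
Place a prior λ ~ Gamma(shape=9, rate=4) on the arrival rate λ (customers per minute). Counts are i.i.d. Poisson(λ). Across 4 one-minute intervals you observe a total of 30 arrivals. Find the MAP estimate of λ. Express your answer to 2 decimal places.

λ̂_MAP = 4.75

Σxᵢ = 30, n = 4.
Posterior ∝ λ^8e^(−4λ) · λ^30e^(−4λ) = λ^38e^(−8λ), i.e. Gamma(shape=39, rate=8).
The mode of a Gamma(a, b) with a ≥ 1 (shape–rate) is (a−1)/b = 38/8 ≈ 4.75.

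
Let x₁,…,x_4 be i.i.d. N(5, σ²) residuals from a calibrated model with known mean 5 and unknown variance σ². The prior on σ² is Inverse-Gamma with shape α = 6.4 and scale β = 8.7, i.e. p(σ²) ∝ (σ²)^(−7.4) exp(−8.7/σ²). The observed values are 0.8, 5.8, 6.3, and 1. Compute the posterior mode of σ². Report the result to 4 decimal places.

Sum of squared deviations about the known mean: SS = (0.8−5)² + (5.8−5)² + (6.3−5)² + (1−5)² = 35.97.
The Normal likelihood contributes (σ²)^(−n/2) exp(−SS/(2σ²)), so the posterior is Inverse-Gamma(α + n/2, β + SS/2) = Inverse-Gamma(8.4, 26.685).
The mode of Inverse-Gamma(a, b) is b/(a+1) = 26.685/9.4 ≈ 2.8388.

σ̂²_MAP = 2.8388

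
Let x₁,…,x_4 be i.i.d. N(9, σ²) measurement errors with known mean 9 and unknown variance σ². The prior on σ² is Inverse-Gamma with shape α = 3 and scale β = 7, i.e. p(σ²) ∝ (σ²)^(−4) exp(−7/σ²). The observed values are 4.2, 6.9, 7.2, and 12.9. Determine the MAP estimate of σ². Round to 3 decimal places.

Sum of squared deviations about the known mean: SS = (4.2−9)² + (6.9−9)² + (7.2−9)² + (12.9−9)² = 45.9.
The Normal likelihood contributes (σ²)^(−n/2) exp(−SS/(2σ²)), so the posterior is Inverse-Gamma(α + n/2, β + SS/2) = Inverse-Gamma(5, 29.95).
The mode of Inverse-Gamma(a, b) is b/(a+1) = 29.95/6 ≈ 4.992.

σ̂²_MAP = 4.992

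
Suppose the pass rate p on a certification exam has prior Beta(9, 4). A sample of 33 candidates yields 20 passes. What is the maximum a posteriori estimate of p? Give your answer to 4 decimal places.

Prior: Beta(9, 4).
Data: 20 successes in 33 trials. The binomial likelihood contributes p^20(1−p)^13, so the posterior is Beta(9+20, 4+13) = Beta(29, 17).
For Beta(a, b) with a, b > 1 the mode is (a−1)/(a+b−2) = 28/44 ≈ 0.6364.

p̂_MAP = 0.6364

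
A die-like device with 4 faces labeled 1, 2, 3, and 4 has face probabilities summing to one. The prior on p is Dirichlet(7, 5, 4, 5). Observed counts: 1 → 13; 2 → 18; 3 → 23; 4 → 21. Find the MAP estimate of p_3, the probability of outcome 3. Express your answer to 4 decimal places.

The posterior is Dirichlet(αᵢ + nᵢ) = Dirichlet(20, 23, 27, 26).
For a Dirichlet(a₁,…,a_K) with all aᵢ > 1, the mode has j-th component (aⱼ − 1)/(Σaᵢ − K).
Here Σaᵢ = 96 and K = 4, so p_3 = (27 − 1)/(96 − 4) = 26/92 ≈ 0.2826.

MAP estimate: 0.2826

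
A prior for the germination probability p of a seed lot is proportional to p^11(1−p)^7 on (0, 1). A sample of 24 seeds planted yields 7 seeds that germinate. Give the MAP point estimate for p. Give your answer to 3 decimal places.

The prior density ∝ p^11(1−p)^7 is the kernel of Beta(12, 8).
Data: 7 successes in 24 trials. The binomial likelihood contributes p^7(1−p)^17, so the posterior is Beta(12+7, 8+17) = Beta(19, 25).
For Beta(a, b) with a, b > 1 the mode is (a−1)/(a+b−2) = 18/42 ≈ 0.429.

p̂_MAP = 0.429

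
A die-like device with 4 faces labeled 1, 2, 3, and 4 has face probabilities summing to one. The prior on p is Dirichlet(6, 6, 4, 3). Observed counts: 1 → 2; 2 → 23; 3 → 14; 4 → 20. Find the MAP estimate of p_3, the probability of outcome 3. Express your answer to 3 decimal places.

The posterior is Dirichlet(αᵢ + nᵢ) = Dirichlet(8, 29, 18, 23).
For a Dirichlet(a₁,…,a_K) with all aᵢ > 1, the mode has j-th component (aⱼ − 1)/(Σaᵢ − K).
Here Σaᵢ = 78 and K = 4, so p_3 = (18 − 1)/(78 − 4) = 17/74 ≈ 0.230.

MAP estimate: 0.230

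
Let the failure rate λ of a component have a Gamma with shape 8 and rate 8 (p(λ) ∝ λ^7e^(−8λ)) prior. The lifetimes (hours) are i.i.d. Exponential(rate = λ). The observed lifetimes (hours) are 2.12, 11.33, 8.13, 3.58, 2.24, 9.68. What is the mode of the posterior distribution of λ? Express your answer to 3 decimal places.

The Exponential(rate=λ) likelihood is ∝ λ^n e^(−λΣtᵢ). Here n = 6 and Σtᵢ = 2.12 + 11.33 + 8.13 + 3.58 + 2.24 + 9.68 = 37.08.
Posterior ∝ λ^7e^(−8λ) · λ^6e^(−37.08λ) = λ^13e^(−45.08λ), i.e. Gamma(14, 45.08).
Mode = (a−1)/b = 13/45.08 ≈ 0.288.

λ̂_MAP = 0.288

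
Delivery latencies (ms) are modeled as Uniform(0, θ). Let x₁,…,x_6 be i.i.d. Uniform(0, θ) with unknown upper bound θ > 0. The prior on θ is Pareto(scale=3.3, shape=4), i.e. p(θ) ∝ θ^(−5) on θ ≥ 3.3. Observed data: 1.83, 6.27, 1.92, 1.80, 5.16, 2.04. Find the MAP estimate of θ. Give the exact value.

The Uniform(0, θ) likelihood is θ^(−n) for θ ≥ max(xᵢ), zero otherwise. Here max(xᵢ) = 6.27.
Posterior ∝ θ^(−5) · θ^(−6) = θ^(−11) on θ ≥ max(3.3, 6.27) = 6.27.
This density is strictly decreasing in θ, so the posterior mode lies at the lower boundary of the support.

θ̂_MAP = 6.27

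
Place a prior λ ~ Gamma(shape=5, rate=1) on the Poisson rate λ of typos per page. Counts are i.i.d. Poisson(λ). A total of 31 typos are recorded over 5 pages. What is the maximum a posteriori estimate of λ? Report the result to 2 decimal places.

Σxᵢ = 31, n = 5.
Posterior ∝ λ^4e^(−1λ) · λ^31e^(−5λ) = λ^35e^(−6λ), i.e. Gamma(shape=36, rate=6).
The mode of a Gamma(a, b) with a ≥ 1 (shape–rate) is (a−1)/b = 35/6 ≈ 5.83.

λ̂_MAP = 5.83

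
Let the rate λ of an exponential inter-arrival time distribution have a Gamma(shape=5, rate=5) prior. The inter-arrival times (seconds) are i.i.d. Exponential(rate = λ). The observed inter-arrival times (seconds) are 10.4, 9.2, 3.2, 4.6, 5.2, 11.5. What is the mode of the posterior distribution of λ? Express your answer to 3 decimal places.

The Exponential(rate=λ) likelihood is ∝ λ^n e^(−λΣtᵢ). Here n = 6 and Σtᵢ = 10.4 + 9.2 + 3.2 + 4.6 + 5.2 + 11.5 = 44.1.
Posterior ∝ λ^4e^(−5λ) · λ^6e^(−44.1λ) = λ^10e^(−49.1λ), i.e. Gamma(11, 49.1).
Mode = (a−1)/b = 10/49.1 ≈ 0.204.

λ̂_MAP = 0.204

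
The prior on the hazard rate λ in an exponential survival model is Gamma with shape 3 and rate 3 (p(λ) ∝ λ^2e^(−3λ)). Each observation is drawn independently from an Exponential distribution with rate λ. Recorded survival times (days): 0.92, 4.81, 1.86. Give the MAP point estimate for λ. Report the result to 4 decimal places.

The Exponential(rate=λ) likelihood is ∝ λ^n e^(−λΣtᵢ). Here n = 3 and Σtᵢ = 0.92 + 4.81 + 1.86 = 7.59.
Posterior ∝ λ^2e^(−3λ) · λ^3e^(−7.59λ) = λ^5e^(−10.59λ), i.e. Gamma(6, 10.59).
Mode = (a−1)/b = 5/10.59 ≈ 0.4721.

λ̂_MAP = 0.4721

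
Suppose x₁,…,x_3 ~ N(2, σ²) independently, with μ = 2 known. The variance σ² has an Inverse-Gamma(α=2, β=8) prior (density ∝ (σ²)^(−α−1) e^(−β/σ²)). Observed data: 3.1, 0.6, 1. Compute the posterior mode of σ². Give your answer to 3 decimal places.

Sum of squared deviations about the known mean: SS = (3.1−2)² + (0.6−2)² + (1−2)² = 4.17.
The Normal likelihood contributes (σ²)^(−n/2) exp(−SS/(2σ²)), so the posterior is Inverse-Gamma(α + n/2, β + SS/2) = Inverse-Gamma(3.5, 10.085).
The mode of Inverse-Gamma(a, b) is b/(a+1) = 10.085/4.5 ≈ 2.241.

σ̂²_MAP = 2.241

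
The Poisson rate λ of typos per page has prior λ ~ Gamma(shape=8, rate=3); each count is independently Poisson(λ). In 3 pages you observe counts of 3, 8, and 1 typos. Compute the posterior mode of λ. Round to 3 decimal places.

Σxᵢ = 3+8+1 = 12, with n = 3.
Posterior ∝ λ^7e^(−3λ) · λ^12e^(−3λ) = λ^19e^(−6λ), i.e. Gamma(shape=20, rate=6).
The mode of a Gamma(a, b) with a ≥ 1 (shape–rate) is (a−1)/b = 19/6 ≈ 3.167.

λ̂_MAP = 3.167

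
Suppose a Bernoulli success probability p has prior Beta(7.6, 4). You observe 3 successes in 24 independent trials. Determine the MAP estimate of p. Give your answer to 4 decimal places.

Prior: Beta(7.6, 4).
Data: 3 successes in 24 trials. The binomial likelihood contributes p^3(1−p)^21, so the posterior is Beta(7.6+3, 4+21) = Beta(10.6, 25).
For Beta(a, b) with a, b > 1 the mode is (a−1)/(a+b−2) = 9.6/33.6 ≈ 0.2857.

p̂_MAP = 0.2857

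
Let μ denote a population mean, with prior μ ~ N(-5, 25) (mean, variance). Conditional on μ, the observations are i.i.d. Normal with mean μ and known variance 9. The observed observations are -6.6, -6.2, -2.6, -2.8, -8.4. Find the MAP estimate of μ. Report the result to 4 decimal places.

μ̂_MAP = -5.2985

n = 5; x̄ = ((-6.6) + (-6.2) + (-2.6) + (-2.8) + (-8.4))/5 = -26.6/5 = -5.32.
For a Normal prior and Normal likelihood with known variance, the posterior is Normal; its mode equals its mean, the precision-weighted average.
Prior precision 1/σ₀² = 1/25 = 0.04; data precision n/σ² = 5/9.
μ̂ = (0.04·(-5) + (5/9)·(-5.32)) / (0.04 + 5/9) = (-142/45)/(134/225) = -355/67 ≈ -5.2985.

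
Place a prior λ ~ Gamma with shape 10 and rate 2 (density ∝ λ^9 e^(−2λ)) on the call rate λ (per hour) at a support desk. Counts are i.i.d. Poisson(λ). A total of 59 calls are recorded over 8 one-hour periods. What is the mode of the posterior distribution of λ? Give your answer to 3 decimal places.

Σxᵢ = 59, n = 8.
Posterior ∝ λ^9e^(−2λ) · λ^59e^(−8λ) = λ^68e^(−10λ), i.e. Gamma(shape=69, rate=10).
The mode of a Gamma(a, b) with a ≥ 1 (shape–rate) is (a−1)/b = 68/10 ≈ 6.800.

λ̂_MAP = 6.800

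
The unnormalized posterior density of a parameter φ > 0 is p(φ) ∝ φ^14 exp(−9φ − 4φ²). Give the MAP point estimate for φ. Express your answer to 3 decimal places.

φ̂_MAP = 0.875

ℓ'(φ) = 14/φ − 9 − 8φ. Setting this to zero and multiplying by φ: 8φ² + 9φ − 14 = 0.
φ = (−9 + √(9² + 4·8·14)) / (2·8) = (−9 + √529) / 16 = (−9 + 23)/16 = 7/8.
ℓ''(φ) = −14/φ² − 8 < 0, confirming a maximum.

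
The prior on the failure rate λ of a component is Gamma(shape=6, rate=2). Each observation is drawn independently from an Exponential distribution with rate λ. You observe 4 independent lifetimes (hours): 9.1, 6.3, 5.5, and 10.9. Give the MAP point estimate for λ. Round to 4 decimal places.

λ̂_MAP = 0.2663

The Exponential(rate=λ) likelihood is ∝ λ^n e^(−λΣtᵢ). Here n = 4 and Σtᵢ = 9.1 + 6.3 + 5.5 + 10.9 = 31.8.
Posterior ∝ λ^5e^(−2λ) · λ^4e^(−31.8λ) = λ^9e^(−33.8λ), i.e. Gamma(10, 33.8).
Mode = (a−1)/b = 9/33.8 ≈ 0.2663.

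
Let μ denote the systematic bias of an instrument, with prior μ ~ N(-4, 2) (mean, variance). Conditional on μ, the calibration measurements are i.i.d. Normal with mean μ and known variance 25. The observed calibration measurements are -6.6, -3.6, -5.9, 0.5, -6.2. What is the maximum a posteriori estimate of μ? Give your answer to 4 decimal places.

n = 5; x̄ = ((-6.6) + (-3.6) + (-5.9) + 0.5 + (-6.2))/5 = -21.8/5 = -4.36.
For a Normal prior and Normal likelihood with known variance, the posterior is Normal; its mode equals its mean, the precision-weighted average.
Prior precision 1/σ₀² = 1/2 = 0.5; data precision n/σ² = 5/25 = 0.2.
μ̂ = (0.5·(-4) + 0.2·(-4.36)) / (0.5 + 0.2) = (-2.872)/0.7 = -718/175 ≈ -4.1029.

μ̂_MAP = -4.1029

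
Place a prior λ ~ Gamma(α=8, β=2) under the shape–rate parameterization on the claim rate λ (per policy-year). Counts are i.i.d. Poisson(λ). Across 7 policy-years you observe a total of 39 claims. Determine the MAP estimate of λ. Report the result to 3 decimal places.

Σxᵢ = 39, n = 7.
Posterior ∝ λ^7e^(−2λ) · λ^39e^(−7λ) = λ^46e^(−9λ), i.e. Gamma(shape=47, rate=9).
The mode of a Gamma(a, b) with a ≥ 1 (shape–rate) is (a−1)/b = 46/9 ≈ 5.111.

λ̂_MAP = 5.111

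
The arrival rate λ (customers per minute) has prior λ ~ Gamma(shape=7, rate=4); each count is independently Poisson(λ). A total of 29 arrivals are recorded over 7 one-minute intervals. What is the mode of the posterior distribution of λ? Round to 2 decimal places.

Σxᵢ = 29, n = 7.
Posterior ∝ λ^6e^(−4λ) · λ^29e^(−7λ) = λ^35e^(−11λ), i.e. Gamma(shape=36, rate=11).
The mode of a Gamma(a, b) with a ≥ 1 (shape–rate) is (a−1)/b = 35/11 ≈ 3.18.

λ̂_MAP = 3.18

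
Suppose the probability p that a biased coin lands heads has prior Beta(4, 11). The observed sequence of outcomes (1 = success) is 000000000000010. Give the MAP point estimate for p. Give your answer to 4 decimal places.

p̂_MAP = 0.1429

Prior: Beta(4, 11).
Data: 1 success in 15 trials (from the sequence). The binomial likelihood contributes p(1−p)^14, so the posterior is Beta(4+1, 11+14) = Beta(5, 25).
For Beta(a, b) with a, b > 1 the mode is (a−1)/(a+b−2) = 4/28 ≈ 0.1429.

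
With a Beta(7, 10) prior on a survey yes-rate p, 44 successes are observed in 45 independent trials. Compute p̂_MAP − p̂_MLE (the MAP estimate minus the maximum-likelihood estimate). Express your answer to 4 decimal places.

Posterior is Beta(51, 11); MAP = (51−1)/(62−2) = 50/60 ≈ 0.83333.
MLE ignores the prior: p̂_MLE = k/n = 44/45 ≈ 0.97778.
Difference = 50/60 − 44/45 = -13/90 ≈ -0.1444.

MAP − MLE = -0.1444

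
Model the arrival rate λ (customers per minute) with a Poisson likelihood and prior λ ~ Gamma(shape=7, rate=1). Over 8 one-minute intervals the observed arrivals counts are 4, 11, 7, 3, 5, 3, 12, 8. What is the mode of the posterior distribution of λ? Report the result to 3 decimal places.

λ̂_MAP = 6.556

Σxᵢ = 4+11+7+3+5+3+12+8 = 53, with n = 8.
Posterior ∝ λ^6e^(−1λ) · λ^53e^(−8λ) = λ^59e^(−9λ), i.e. Gamma(shape=60, rate=9).
The mode of a Gamma(a, b) with a ≥ 1 (shape–rate) is (a−1)/b = 59/9 ≈ 6.556.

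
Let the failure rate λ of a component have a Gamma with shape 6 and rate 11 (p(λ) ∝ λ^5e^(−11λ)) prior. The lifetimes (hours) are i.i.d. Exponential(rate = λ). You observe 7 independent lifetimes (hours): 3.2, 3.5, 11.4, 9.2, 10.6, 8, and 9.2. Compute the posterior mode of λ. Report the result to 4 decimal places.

λ̂_MAP = 0.1815

The Exponential(rate=λ) likelihood is ∝ λ^n e^(−λΣtᵢ). Here n = 7 and Σtᵢ = 3.2 + 3.5 + 11.4 + 9.2 + 10.6 + 8 + 9.2 = 55.1.
Posterior ∝ λ^5e^(−11λ) · λ^7e^(−55.1λ) = λ^12e^(−66.1λ), i.e. Gamma(13, 66.1).
Mode = (a−1)/b = 12/66.1 ≈ 0.1815.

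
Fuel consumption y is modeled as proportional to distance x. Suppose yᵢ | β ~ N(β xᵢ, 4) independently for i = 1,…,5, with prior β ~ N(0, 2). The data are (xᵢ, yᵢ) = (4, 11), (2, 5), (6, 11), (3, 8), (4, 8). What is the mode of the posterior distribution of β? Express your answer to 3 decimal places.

β̂_MAP = 2.120

log p(β | y) = −Σ(yᵢ − βxᵢ)²/(2·4) − β²/(2·2) + const.
Setting the derivative to zero: Σxᵢ(yᵢ − βxᵢ)/4 − β/2 = 0, so β = Σxᵢyᵢ / (Σxᵢ² + σ²/τ²).
Σxᵢyᵢ = 4·11 + 2·5 + 6·11 + 3·8 + 4·8 = 176; Σxᵢ² = 81; σ²/τ² = 2.
β̂_MAP = 176 / (81 + 2) = 176/83 ≈ 2.120.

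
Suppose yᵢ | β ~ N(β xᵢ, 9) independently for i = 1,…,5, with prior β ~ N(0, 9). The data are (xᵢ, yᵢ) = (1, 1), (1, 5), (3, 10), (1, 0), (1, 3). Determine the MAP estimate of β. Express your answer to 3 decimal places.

log p(β | y) = −Σ(yᵢ − βxᵢ)²/(2·9) − β²/(2·9) + const.
Setting the derivative to zero: Σxᵢ(yᵢ − βxᵢ)/9 − β/9 = 0, so β = Σxᵢyᵢ / (Σxᵢ² + σ²/τ²).
Σxᵢyᵢ = 1·1 + 1·5 + 3·10 + 1·0 + 1·3 = 39; Σxᵢ² = 13; σ²/τ² = 1.
β̂_MAP = 39 / (13 + 1) = 39/14 ≈ 2.786.

β̂_MAP = 2.786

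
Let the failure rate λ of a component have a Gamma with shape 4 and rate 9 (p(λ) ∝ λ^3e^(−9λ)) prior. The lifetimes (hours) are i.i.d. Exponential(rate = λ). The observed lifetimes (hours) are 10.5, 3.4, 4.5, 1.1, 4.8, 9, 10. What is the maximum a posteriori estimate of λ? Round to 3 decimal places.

The Exponential(rate=λ) likelihood is ∝ λ^n e^(−λΣtᵢ). Here n = 7 and Σtᵢ = 10.5 + 3.4 + 4.5 + 1.1 + 4.8 + 9 + 10 = 43.3.
Posterior ∝ λ^3e^(−9λ) · λ^7e^(−43.3λ) = λ^10e^(−52.3λ), i.e. Gamma(11, 52.3).
Mode = (a−1)/b = 10/52.3 ≈ 0.191.

λ̂_MAP = 0.191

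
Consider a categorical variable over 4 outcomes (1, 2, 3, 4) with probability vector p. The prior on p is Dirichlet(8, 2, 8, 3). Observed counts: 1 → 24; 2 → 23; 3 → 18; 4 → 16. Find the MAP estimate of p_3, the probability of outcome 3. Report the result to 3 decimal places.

The posterior is Dirichlet(αᵢ + nᵢ) = Dirichlet(32, 25, 26, 19).
For a Dirichlet(a₁,…,a_K) with all aᵢ > 1, the mode has j-th component (aⱼ − 1)/(Σaᵢ − K).
Here Σaᵢ = 102 and K = 4, so p_3 = (26 − 1)/(102 − 4) = 25/98 ≈ 0.255.

MAP estimate: 0.255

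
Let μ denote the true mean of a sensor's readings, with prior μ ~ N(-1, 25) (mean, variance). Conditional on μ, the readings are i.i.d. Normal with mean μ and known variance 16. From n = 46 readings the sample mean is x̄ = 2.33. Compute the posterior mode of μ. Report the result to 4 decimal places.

n = 46, x̄ = 2.33.
For a Normal prior and Normal likelihood with known variance, the posterior is Normal; its mode equals its mean, the precision-weighted average.
Prior precision 1/σ₀² = 1/25 = 0.04; data precision n/σ² = 46/16 = 2.875.
μ̂ = (0.04·(-1) + 2.875·2.33) / (0.04 + 2.875) = 6.65875/2.915 = 5327/2332 ≈ 2.2843.

μ̂_MAP = 2.2843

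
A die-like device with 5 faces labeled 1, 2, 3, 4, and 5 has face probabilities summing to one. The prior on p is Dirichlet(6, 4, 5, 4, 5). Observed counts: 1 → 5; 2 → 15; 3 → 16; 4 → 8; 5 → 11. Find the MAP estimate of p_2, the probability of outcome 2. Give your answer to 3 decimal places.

MAP estimate: 0.243

The posterior is Dirichlet(αᵢ + nᵢ) = Dirichlet(11, 19, 21, 12, 16).
For a Dirichlet(a₁,…,a_K) with all aᵢ > 1, the mode has j-th component (aⱼ − 1)/(Σaᵢ − K).
Here Σaᵢ = 79 and K = 5, so p_2 = (19 − 1)/(79 − 5) = 18/74 ≈ 0.243.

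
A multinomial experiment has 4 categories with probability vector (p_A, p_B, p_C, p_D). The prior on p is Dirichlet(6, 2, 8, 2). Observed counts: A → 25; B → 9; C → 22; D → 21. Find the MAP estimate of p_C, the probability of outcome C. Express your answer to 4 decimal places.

MAP estimate of p_C = 0.3187

The posterior is Dirichlet(αᵢ + nᵢ) = Dirichlet(31, 11, 30, 23).
For a Dirichlet(a₁,…,a_K) with all aᵢ > 1, the mode has j-th component (aⱼ − 1)/(Σaᵢ − K).
Here Σaᵢ = 95 and K = 4, so p_C = (30 − 1)/(95 − 4) = 29/91 ≈ 0.3187.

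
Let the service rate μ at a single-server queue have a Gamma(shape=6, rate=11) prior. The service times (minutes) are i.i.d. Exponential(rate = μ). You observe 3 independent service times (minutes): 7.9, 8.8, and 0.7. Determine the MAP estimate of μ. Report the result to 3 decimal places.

μ̂_MAP = 0.282

The Exponential(rate=μ) likelihood is ∝ μ^n e^(−μΣtᵢ). Here n = 3 and Σtᵢ = 7.9 + 8.8 + 0.7 = 17.4.
Posterior ∝ μ^5e^(−11μ) · μ^3e^(−17.4μ) = μ^8e^(−28.4μ), i.e. Gamma(9, 28.4).
Mode = (a−1)/b = 8/28.4 ≈ 0.282.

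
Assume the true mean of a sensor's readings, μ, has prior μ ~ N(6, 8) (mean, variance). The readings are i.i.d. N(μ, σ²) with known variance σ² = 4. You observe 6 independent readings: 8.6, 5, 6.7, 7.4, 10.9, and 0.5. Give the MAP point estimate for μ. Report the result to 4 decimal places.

n = 6; x̄ = (8.6 + 5 + 6.7 + 7.4 + 10.9 + 0.5)/6 = 39.1/6 = 391/60 ≈ 6.5167.
For a Normal prior and Normal likelihood with known variance, the posterior is Normal; its mode equals its mean, the precision-weighted average.
Prior precision 1/σ₀² = 1/8 = 0.125; data precision n/σ² = 6/4 = 1.5.
μ̂ = (0.125·6 + 1.5·(391/60)) / (0.125 + 1.5) = 10.525/1.625 = 421/65 ≈ 6.4769.

μ̂_MAP = 6.4769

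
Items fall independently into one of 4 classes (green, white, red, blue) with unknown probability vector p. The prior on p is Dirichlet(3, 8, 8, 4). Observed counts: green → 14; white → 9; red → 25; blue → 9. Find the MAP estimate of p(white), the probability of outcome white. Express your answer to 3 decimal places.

MAP estimate of p(white) = 0.211

The posterior is Dirichlet(αᵢ + nᵢ) = Dirichlet(17, 17, 33, 13).
For a Dirichlet(a₁,…,a_K) with all aᵢ > 1, the mode has j-th component (aⱼ − 1)/(Σaᵢ − K).
Here Σaᵢ = 80 and K = 4, so p(white) = (17 − 1)/(80 − 4) = 16/76 ≈ 0.211.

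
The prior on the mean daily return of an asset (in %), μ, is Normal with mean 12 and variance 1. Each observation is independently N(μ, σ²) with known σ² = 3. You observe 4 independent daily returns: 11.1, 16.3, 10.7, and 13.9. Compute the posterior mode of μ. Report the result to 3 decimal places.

n = 4; x̄ = (11.1 + 16.3 + 10.7 + 13.9)/4 = 52/4 = 13.
For a Normal prior and Normal likelihood with known variance, the posterior is Normal; its mode equals its mean, the precision-weighted average.
Prior precision 1/σ₀² = 1/1 = 1; data precision n/σ² = 4/3.
μ̂ = (1·12 + (4/3)·13) / (1 + 4/3) = (88/3)/(7/3) = 88/7 ≈ 12.571.

μ̂_MAP = 12.571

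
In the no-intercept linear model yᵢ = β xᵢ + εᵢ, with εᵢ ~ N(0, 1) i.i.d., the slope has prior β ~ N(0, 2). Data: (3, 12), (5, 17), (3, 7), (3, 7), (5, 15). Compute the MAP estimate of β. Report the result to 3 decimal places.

β̂_MAP = 3.071

log p(β | y) = −Σ(yᵢ − βxᵢ)²/(2·1) − β²/(2·2) + const.
Setting the derivative to zero: Σxᵢ(yᵢ − βxᵢ)/1 − β/2 = 0, so β = Σxᵢyᵢ / (Σxᵢ² + σ²/τ²).
Σxᵢyᵢ = 3·12 + 5·17 + 3·7 + 3·7 + 5·15 = 238; Σxᵢ² = 77; σ²/τ² = 0.5.
β̂_MAP = 238 / (77 + 0.5) = 238/77.5 ≈ 3.071.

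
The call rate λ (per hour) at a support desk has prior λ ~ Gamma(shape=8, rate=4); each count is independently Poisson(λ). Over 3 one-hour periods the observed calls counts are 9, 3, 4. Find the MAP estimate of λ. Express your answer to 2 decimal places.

Σxᵢ = 9+3+4 = 16, with n = 3.
Posterior ∝ λ^7e^(−4λ) · λ^16e^(−3λ) = λ^23e^(−7λ), i.e. Gamma(shape=24, rate=7).
The mode of a Gamma(a, b) with a ≥ 1 (shape–rate) is (a−1)/b = 23/7 ≈ 3.29.

λ̂_MAP = 3.29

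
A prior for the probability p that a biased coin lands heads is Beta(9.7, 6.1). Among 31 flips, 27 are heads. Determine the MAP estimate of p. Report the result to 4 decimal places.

Prior: Beta(9.7, 6.1).
Data: 27 successes in 31 trials. The binomial likelihood contributes p^27(1−p)^4, so the posterior is Beta(9.7+27, 6.1+4) = Beta(36.7, 10.1).
For Beta(a, b) with a, b > 1 the mode is (a−1)/(a+b−2) = 35.7/44.8 ≈ 0.7969.

p̂_MAP = 0.7969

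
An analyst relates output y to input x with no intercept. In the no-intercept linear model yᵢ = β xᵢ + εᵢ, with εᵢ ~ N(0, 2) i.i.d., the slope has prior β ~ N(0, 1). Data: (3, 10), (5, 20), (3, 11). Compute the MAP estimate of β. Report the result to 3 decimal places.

β̂_MAP = 3.622

log p(β | y) = −Σ(yᵢ − βxᵢ)²/(2·2) − β²/(2·1) + const.
Setting the derivative to zero: Σxᵢ(yᵢ − βxᵢ)/2 − β/1 = 0, so β = Σxᵢyᵢ / (Σxᵢ² + σ²/τ²).
Σxᵢyᵢ = 3·10 + 5·20 + 3·11 = 163; Σxᵢ² = 43; σ²/τ² = 2.
β̂_MAP = 163 / (43 + 2) = 163/45 ≈ 3.622.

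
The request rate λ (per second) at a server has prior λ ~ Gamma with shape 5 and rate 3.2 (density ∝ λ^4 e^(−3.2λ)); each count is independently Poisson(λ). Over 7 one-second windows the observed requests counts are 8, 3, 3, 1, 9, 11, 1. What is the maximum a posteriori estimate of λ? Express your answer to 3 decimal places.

λ̂_MAP = 3.922

Σxᵢ = 8+3+3+1+9+11+1 = 36, with n = 7.
Posterior ∝ λ^4e^(−3.2λ) · λ^36e^(−7λ) = λ^40e^(−10.2λ), i.e. Gamma(shape=41, rate=10.2).
The mode of a Gamma(a, b) with a ≥ 1 (shape–rate) is (a−1)/b = 40/10.2 ≈ 3.922.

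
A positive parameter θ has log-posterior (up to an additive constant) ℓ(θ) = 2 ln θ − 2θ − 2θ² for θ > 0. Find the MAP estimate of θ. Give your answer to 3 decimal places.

ℓ'(θ) = 2/θ − 2 − 4θ. Setting this to zero and multiplying by θ: 4θ² + 2θ − 2 = 0.
θ = (−2 + √(2² + 4·4·2)) / (2·4) = (−2 + √36) / 8 = (−2 + 6)/8 = 1/2.
ℓ''(θ) = −2/θ² − 4 < 0, confirming a maximum.

θ̂_MAP = 0.500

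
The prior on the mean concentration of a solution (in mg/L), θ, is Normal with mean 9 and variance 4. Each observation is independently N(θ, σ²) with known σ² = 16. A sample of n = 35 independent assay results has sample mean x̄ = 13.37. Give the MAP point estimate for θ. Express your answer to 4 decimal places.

n = 35, x̄ = 13.37.
For a Normal prior and Normal likelihood with known variance, the posterior is Normal; its mode equals its mean, the precision-weighted average.
Prior precision 1/σ₀² = 1/4 = 0.25; data precision n/σ² = 35/16 = 2.1875.
θ̂ = (0.25·9 + 2.1875·13.37) / (0.25 + 2.1875) = 31.496875/2.4375 = 10079/780 ≈ 12.9218.

θ̂_MAP = 12.9218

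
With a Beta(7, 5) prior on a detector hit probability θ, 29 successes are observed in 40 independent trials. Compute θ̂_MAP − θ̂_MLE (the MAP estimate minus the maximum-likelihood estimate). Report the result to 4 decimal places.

Posterior is Beta(36, 16); MAP = (36−1)/(52−2) = 35/50 ≈ 0.70000.
MLE ignores the prior: θ̂_MLE = k/n = 29/40 ≈ 0.72500.
Difference = 35/50 − 29/40 = -1/40 ≈ -0.0250.

MAP − MLE = -0.0250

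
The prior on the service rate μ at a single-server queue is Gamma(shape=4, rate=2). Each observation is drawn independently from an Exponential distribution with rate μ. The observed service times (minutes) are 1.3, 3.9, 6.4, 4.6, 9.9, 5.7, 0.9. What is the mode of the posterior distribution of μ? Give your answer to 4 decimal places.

The Exponential(rate=μ) likelihood is ∝ μ^n e^(−μΣtᵢ). Here n = 7 and Σtᵢ = 1.3 + 3.9 + 6.4 + 4.6 + 9.9 + 5.7 + 0.9 = 32.7.
Posterior ∝ μ^3e^(−2μ) · μ^7e^(−32.7μ) = μ^10e^(−34.7μ), i.e. Gamma(11, 34.7).
Mode = (a−1)/b = 10/34.7 ≈ 0.2882.

μ̂_MAP = 0.2882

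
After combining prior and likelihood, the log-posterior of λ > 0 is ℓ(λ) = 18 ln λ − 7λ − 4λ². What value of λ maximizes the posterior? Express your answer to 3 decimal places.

λ̂_MAP = 1.125

ℓ'(λ) = 18/λ − 7 − 8λ. Setting this to zero and multiplying by λ: 8λ² + 7λ − 18 = 0.
λ = (−7 + √(7² + 4·8·18)) / (2·8) = (−7 + √625) / 16 = (−7 + 25)/16 = 9/8.
ℓ''(λ) = −18/λ² − 8 < 0, confirming a maximum.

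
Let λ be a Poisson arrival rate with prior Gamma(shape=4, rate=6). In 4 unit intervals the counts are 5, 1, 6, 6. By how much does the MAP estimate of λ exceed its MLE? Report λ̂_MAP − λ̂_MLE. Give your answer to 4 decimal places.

MAP − MLE = -2.4000

Σxᵢ = 18. Posterior is Gamma(22, 10); MAP = (22−1)/10 = 21/10 ≈ 2.10000.
MLE = x̄ = 18/4 ≈ 4.50000.
Difference = 21/10 − 18/4 = -12/5 ≈ -2.4000.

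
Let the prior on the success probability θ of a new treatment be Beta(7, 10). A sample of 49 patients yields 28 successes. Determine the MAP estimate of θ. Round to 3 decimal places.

θ̂_MAP = 0.531

Prior: Beta(7, 10).
Data: 28 successes in 49 trials. The binomial likelihood contributes θ^28(1−θ)^21, so the posterior is Beta(7+28, 10+21) = Beta(35, 31).
For Beta(a, b) with a, b > 1 the mode is (a−1)/(a+b−2) = 34/64 ≈ 0.531.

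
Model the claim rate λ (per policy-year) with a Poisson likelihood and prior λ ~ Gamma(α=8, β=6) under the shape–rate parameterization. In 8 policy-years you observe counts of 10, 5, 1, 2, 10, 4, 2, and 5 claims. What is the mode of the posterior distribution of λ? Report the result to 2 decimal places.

Σxᵢ = 10+5+1+2+10+4+2+5 = 39, with n = 8.
Posterior ∝ λ^7e^(−6λ) · λ^39e^(−8λ) = λ^46e^(−14λ), i.e. Gamma(shape=47, rate=14).
The mode of a Gamma(a, b) with a ≥ 1 (shape–rate) is (a−1)/b = 46/14 ≈ 3.29.

λ̂_MAP = 3.29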